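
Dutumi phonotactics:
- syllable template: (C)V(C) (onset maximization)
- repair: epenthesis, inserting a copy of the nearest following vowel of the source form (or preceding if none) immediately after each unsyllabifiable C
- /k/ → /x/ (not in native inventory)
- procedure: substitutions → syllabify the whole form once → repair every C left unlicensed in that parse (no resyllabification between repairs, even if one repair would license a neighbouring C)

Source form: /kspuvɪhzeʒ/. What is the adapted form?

Substitution: /k/ → /x/, giving /xspuvɪhzeʒ/.
Syllabifying with onset maximization leaves /x/, /s/ stranded (at most one coda consonant is licensed; onsets are limited to one consonant).
Inserting the epenthetic vowel yields /x/ → /xu/, /s/ → /su/.

xusupuvɪhzeʒ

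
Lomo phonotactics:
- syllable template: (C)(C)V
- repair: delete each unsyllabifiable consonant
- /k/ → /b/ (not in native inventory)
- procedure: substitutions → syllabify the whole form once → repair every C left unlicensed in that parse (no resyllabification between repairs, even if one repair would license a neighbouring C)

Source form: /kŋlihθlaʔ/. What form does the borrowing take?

ŋliθla

Substitution: /k/ → /b/, giving /bŋlihθlaʔ/.
The consonants /b/, /h/, /ʔ/ cannot be parsed into a legal (C)(C)V syllable (no codas are permitted; onsets may contain at most 2 consonants).
Deleting the stranded consonants removes /b/, /h/, /ʔ/.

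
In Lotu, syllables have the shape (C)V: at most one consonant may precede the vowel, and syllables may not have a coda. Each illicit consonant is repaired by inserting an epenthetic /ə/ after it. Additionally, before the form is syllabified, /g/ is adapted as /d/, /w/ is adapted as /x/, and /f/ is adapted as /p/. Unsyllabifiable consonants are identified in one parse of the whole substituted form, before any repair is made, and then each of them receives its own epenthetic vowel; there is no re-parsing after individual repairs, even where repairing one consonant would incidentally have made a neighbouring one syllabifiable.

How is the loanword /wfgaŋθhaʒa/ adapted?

xəpədaŋəθəhaʒa

Substitution: /w/ → /x/, /f/ → /p/, /g/ → /d/, giving /xpdaŋθhaʒa/.
Under (C)V, the unsyllabifiable consonants are /x/, /p/, /ŋ/, /θ/ (no codas are permitted; onsets are limited to one consonant).
Inserting the epenthetic vowel yields /x/ → /xə/, /p/ → /pə/, /ŋ/ → /ŋə/, /θ/ → /θə/.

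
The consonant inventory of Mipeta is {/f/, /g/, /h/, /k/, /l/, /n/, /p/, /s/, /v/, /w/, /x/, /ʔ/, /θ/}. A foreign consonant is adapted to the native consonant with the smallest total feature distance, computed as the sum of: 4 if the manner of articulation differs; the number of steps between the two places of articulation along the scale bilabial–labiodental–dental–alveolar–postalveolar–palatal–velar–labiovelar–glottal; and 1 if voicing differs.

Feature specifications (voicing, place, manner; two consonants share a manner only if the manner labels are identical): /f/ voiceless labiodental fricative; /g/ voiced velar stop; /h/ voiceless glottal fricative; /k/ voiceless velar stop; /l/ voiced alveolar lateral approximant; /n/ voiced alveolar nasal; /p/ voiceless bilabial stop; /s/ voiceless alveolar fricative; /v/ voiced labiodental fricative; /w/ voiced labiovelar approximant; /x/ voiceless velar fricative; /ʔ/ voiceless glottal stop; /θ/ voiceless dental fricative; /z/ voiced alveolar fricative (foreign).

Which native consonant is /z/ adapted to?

s

/s/ is closest: same manner (fricative), place distance 0 (alveolar→alveolar), voicing differs (+1); total 1. Next closest is /v/ at distance 2.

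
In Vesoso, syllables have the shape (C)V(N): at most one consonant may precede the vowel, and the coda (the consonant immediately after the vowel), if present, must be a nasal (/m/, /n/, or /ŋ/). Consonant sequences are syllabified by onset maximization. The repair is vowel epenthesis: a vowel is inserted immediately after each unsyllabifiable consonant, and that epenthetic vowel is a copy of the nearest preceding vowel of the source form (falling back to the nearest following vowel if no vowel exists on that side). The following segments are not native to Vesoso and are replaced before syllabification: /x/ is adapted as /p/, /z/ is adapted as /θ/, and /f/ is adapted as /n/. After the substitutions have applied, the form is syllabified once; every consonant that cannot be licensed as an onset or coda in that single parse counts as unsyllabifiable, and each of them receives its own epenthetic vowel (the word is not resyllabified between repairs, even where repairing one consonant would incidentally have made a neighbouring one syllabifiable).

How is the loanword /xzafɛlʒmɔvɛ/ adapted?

paθanɛlɛʒɛmɔvɛ

Substitution: /x/ → /p/, /z/ → /θ/, /f/ → /n/, giving /pθanɛlʒmɔvɛ/.
Syllabifying with onset maximization leaves /p/, /l/, /ʒ/ stranded (only a nasal (/m/, /n/, or /ŋ/) is licensed in coda position; onsets are limited to one consonant).
Epenthesis after each stranded consonant: /p/ → /pa/, /l/ → /lɛ/, /ʒ/ → /ʒɛ/.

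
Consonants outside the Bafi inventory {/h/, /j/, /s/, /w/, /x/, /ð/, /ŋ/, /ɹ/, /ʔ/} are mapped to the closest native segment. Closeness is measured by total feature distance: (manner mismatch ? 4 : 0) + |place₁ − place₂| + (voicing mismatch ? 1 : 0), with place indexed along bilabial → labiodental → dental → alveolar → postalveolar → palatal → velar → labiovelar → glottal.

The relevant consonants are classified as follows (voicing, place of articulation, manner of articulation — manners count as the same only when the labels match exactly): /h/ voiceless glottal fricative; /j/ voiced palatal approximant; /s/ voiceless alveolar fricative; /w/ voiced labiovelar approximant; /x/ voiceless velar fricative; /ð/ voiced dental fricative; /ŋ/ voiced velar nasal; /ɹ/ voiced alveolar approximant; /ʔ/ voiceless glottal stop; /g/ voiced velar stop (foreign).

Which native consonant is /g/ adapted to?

ʔ

/ʔ/ is closest: same manner (stop), place distance 2 (velar→glottal), voicing differs (+1); total 3. Next closest is /ŋ/ at distance 4.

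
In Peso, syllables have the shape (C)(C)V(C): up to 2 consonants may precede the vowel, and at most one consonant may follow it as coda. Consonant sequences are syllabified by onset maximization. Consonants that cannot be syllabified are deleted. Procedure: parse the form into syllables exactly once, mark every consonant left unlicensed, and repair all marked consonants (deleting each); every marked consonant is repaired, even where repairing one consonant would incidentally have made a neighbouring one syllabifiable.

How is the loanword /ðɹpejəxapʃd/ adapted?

Syllabifying with onset maximization leaves /ð/, /ʃ/, /d/ stranded (at most one coda consonant is licensed; onsets may contain at most 2 consonants).
Each unlicensed consonant is deleted: /ð/, /ʃ/, /d/.

ɹpejəxap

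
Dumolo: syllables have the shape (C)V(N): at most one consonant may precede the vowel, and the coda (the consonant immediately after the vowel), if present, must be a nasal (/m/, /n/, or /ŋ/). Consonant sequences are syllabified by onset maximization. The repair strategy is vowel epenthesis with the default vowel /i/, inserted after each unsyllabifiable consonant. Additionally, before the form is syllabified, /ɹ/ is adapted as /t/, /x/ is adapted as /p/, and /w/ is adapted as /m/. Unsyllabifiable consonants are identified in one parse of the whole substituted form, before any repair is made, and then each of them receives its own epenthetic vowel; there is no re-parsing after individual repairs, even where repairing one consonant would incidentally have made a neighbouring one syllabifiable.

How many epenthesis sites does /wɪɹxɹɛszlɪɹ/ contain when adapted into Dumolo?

5

After substitution the input is /mɪtptɛszlɪt/.
The unsyllabifiable consonants are /t/, /p/, /s/, /z/, /t/; each receives one epenthetic vowel.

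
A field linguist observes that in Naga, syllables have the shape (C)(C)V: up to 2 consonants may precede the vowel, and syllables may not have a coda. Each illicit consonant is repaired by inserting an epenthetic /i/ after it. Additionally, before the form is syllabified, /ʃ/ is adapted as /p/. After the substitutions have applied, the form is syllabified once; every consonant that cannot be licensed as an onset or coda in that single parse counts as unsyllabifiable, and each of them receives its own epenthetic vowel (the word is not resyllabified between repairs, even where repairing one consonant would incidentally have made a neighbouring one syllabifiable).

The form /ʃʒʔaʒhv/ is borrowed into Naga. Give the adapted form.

Substitution: /ʃ/ → /p/, giving /pʒʔaʒhv/.
The consonants /p/, /ʒ/, /h/, /v/ cannot be parsed into a legal (C)(C)V syllable (no codas are permitted; onsets may contain at most 2 consonants).
Inserting the epenthetic vowel yields /p/ → /pi/, /ʒ/ → /ʒi/, /h/ → /hi/, /v/ → /vi/.

piʒʔaʒihivi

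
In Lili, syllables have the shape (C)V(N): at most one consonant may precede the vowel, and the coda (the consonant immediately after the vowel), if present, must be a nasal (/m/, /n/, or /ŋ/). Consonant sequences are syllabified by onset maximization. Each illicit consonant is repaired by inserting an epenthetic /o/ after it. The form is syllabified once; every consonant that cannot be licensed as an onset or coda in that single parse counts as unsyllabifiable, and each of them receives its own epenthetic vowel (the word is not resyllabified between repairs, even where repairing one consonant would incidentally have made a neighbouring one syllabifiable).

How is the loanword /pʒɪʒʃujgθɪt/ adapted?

Syllabifying with onset maximization leaves /p/, /ʒ/, /j/, /g/, /t/ stranded (only a nasal (/m/, /n/, or /ŋ/) is licensed in coda position; onsets are limited to one consonant).
Inserting the epenthetic vowel yields /p/ → /po/, /ʒ/ → /ʒo/, /j/ → /jo/, /g/ → /go/, /t/ → /to/.

poʒɪʒoʃujogoθɪto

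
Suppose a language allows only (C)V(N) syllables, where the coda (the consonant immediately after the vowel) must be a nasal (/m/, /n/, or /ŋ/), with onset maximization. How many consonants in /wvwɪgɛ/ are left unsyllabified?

2

Syllabifying with onset maximization leaves /w/, /v/ stranded (only a nasal (/m/, /n/, or /ŋ/) is licensed in coda position; onsets are limited to one consonant).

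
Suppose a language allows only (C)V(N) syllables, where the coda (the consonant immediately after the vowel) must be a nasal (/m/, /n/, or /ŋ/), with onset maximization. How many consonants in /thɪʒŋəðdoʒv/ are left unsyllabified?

5

Syllabifying with onset maximization leaves /t/, /ʒ/, /ð/, /ʒ/, /v/ stranded (only a nasal (/m/, /n/, or /ŋ/) is licensed in coda position; onsets are limited to one consonant).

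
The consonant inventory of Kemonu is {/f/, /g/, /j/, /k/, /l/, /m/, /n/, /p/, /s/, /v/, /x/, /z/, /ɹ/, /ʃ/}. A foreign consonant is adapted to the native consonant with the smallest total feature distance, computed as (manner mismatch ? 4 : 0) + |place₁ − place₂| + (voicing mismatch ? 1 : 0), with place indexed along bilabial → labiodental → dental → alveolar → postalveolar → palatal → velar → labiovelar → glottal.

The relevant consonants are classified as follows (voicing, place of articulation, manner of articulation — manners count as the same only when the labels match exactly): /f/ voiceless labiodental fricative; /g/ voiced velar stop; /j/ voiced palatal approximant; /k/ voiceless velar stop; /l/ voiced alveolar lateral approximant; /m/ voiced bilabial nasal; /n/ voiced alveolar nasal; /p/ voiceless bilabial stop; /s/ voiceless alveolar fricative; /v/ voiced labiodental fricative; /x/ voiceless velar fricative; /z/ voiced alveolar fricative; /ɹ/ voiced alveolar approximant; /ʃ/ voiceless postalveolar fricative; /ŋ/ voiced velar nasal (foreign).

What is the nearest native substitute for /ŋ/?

/n/ is closest: same manner (nasal), place distance 3 (velar→alveolar), same voicing; total 3. Next closest is /g/ at distance 4.

n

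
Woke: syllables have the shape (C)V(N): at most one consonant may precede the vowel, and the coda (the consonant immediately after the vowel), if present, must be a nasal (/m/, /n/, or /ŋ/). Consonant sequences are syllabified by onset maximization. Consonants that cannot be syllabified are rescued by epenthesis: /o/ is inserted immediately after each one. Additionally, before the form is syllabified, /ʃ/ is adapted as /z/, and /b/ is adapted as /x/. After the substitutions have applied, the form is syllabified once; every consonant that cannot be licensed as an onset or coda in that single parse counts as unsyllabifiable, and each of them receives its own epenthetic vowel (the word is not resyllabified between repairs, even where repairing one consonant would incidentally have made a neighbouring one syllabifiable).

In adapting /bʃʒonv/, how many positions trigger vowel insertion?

3

After substitution the input is /xzʒonv/.
The unsyllabifiable consonants are /x/, /z/, /v/; each receives one epenthetic vowel.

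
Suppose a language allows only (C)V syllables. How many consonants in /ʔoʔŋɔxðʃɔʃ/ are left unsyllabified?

Syllabifying with onset maximization leaves /ʔ/, /x/, /ð/, /ʃ/ stranded (no codas are permitted; onsets are limited to one consonant).

4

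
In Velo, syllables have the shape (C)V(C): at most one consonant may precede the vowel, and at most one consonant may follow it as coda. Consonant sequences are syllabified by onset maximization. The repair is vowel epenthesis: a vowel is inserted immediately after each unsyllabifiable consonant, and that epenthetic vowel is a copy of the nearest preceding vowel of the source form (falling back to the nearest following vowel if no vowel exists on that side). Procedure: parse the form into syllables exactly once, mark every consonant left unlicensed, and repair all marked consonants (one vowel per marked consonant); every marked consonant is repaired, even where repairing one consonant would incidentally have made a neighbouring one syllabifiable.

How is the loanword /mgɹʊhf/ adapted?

The consonants /m/, /g/, /f/ cannot be parsed into a legal (C)V(C) syllable (at most one coda consonant is licensed; onsets are limited to one consonant).
Each unlicensed consonant becomes the onset of a new syllable: /m/ → /mʊ/, /g/ → /gʊ/, /f/ → /fʊ/.

mʊgʊɹʊhfʊ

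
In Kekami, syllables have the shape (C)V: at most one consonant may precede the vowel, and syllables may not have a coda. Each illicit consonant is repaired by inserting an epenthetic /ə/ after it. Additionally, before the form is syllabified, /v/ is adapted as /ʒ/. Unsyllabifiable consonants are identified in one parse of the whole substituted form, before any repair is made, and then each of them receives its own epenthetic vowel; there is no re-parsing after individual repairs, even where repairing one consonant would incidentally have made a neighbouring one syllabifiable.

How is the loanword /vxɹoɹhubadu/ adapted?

Substitution: /v/ → /ʒ/, giving /ʒxɹoɹhubadu/.
The consonants /ʒ/, /x/, /ɹ/ cannot be parsed into a legal (C)V syllable (no codas are permitted; onsets are limited to one consonant).
Epenthesis after each stranded consonant: /ʒ/ → /ʒə/, /x/ → /xə/, /ɹ/ → /ɹə/.

ʒəxəɹoɹəhubadu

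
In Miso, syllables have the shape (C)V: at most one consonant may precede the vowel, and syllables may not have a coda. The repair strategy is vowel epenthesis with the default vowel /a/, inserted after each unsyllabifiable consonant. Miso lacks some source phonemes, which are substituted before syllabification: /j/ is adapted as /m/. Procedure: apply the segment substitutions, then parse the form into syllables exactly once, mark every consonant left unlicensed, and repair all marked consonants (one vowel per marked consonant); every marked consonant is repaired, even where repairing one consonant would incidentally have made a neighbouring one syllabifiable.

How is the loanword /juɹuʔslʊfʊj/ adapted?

muɹuʔasalʊfʊma

Substitution: /j/ → /m/, giving /muɹuʔslʊfʊm/.
The consonants /ʔ/, /s/, /m/ cannot be parsed into a legal (C)V syllable (no codas are permitted; onsets are limited to one consonant).
Inserting the epenthetic vowel yields /ʔ/ → /ʔa/, /s/ → /sa/, /m/ → /ma/.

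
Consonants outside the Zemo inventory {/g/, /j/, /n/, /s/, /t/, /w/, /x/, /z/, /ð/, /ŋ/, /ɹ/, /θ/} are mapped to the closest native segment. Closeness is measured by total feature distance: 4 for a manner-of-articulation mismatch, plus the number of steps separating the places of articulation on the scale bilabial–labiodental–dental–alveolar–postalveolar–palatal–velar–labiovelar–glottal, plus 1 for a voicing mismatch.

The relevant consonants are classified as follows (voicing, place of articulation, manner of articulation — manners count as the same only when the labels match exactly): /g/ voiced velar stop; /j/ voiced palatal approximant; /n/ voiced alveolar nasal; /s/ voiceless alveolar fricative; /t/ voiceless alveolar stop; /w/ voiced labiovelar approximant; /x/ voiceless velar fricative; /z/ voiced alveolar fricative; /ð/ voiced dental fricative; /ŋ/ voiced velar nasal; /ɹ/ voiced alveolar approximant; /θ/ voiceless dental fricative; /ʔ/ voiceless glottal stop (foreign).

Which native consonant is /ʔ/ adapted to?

/g/ is closest: same manner (stop), place distance 2 (glottal→velar), voicing differs (+1); total 3. Next closest is /t/ at distance 5.

g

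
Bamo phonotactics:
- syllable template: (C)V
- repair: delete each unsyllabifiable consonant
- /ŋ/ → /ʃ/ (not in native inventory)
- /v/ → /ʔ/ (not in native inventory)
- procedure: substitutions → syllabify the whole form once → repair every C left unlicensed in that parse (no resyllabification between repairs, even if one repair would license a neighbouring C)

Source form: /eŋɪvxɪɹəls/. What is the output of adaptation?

eʃɪxɪɹə

Substitution: /ŋ/ → /ʃ/, /v/ → /ʔ/, giving /eʃɪʔxɪɹəls/.
Under (C)V, the unsyllabifiable consonants are /ʔ/, /l/, /s/ (no codas are permitted; onsets are limited to one consonant).
Deleting the stranded consonants removes /ʔ/, /l/, /s/.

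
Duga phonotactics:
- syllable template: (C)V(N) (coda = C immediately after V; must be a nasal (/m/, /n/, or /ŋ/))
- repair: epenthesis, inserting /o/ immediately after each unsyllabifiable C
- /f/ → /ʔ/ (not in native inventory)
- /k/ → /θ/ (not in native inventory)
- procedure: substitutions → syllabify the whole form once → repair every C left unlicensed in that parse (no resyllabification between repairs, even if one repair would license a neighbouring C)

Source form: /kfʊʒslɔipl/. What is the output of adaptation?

Substitution: /k/ → /θ/, /f/ → /ʔ/, giving /θʔʊʒslɔipl/.
The consonants /θ/, /ʒ/, /s/, /p/, /l/ cannot be parsed into a legal (C)V(N) syllable (only a nasal (/m/, /n/, or /ŋ/) is licensed in coda position; onsets are limited to one consonant).
Inserting the epenthetic vowel yields /θ/ → /θo/, /ʒ/ → /ʒo/, /s/ → /so/, /p/ → /po/, /l/ → /lo/.

θoʔʊʒosolɔipolo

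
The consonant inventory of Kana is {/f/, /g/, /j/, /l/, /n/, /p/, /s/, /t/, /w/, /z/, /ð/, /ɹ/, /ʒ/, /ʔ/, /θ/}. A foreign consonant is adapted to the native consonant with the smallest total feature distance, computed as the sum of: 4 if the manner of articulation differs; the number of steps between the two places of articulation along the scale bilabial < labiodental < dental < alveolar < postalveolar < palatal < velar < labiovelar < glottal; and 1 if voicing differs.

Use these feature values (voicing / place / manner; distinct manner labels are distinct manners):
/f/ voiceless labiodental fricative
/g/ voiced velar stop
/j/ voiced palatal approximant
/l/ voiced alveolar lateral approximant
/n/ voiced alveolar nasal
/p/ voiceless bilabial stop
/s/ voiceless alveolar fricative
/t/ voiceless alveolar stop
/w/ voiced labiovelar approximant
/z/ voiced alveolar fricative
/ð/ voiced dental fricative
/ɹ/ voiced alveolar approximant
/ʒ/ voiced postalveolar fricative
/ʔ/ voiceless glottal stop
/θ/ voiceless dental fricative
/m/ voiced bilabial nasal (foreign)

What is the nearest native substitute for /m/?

/n/ is closest: same manner (nasal), place distance 3 (bilabial→alveolar), same voicing; total 3. Next closest is /p/ at distance 5.

n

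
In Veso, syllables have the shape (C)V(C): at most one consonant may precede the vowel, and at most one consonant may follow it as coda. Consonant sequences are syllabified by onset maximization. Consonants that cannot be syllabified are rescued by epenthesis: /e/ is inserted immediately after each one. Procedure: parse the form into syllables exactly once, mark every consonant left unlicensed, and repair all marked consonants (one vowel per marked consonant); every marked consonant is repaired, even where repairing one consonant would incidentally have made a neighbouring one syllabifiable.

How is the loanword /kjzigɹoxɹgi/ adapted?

The consonants /k/, /j/, /ɹ/ cannot be parsed into a legal (C)V(C) syllable (at most one coda consonant is licensed; onsets are limited to one consonant).
Inserting the epenthetic vowel yields /k/ → /ke/, /j/ → /je/, /ɹ/ → /ɹe/.

kejezigɹoxɹegi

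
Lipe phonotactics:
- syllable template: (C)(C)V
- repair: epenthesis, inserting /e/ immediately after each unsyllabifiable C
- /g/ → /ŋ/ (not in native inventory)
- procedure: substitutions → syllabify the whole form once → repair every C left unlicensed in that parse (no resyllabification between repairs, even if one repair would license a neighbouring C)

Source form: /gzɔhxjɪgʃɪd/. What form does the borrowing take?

ŋzɔhexjɪŋʃɪde

Substitution: /g/ → /ŋ/, giving /ŋzɔhxjɪŋʃɪd/.
The consonants /h/, /d/ cannot be parsed into a legal (C)(C)V syllable (no codas are permitted; onsets may contain at most 2 consonants).
Each unlicensed consonant becomes the onset of a new syllable: /h/ → /he/, /d/ → /de/.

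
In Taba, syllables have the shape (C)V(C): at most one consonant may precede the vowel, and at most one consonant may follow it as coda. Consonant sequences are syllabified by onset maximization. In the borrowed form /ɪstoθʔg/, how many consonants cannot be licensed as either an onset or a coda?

2

Under (C)V(C), the unsyllabifiable consonants are /ʔ/, /g/ (at most one coda consonant is licensed; onsets are limited to one consonant).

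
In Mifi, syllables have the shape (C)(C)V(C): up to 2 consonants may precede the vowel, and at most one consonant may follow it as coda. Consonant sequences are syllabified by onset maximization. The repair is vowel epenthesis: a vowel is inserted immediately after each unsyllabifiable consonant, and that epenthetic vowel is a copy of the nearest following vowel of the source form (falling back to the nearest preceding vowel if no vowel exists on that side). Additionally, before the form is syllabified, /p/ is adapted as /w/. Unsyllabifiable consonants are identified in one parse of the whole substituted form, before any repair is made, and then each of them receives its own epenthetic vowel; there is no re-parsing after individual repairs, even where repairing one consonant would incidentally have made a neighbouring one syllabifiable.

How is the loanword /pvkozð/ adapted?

wovkozðo

Substitution: /p/ → /w/, giving /wvkozð/.
Under (C)(C)V(C), the unsyllabifiable consonants are /w/, /ð/ (at most one coda consonant is licensed; onsets may contain at most 2 consonants).
Each unlicensed consonant becomes the onset of a new syllable: /w/ → /wo/, /ð/ → /ðo/.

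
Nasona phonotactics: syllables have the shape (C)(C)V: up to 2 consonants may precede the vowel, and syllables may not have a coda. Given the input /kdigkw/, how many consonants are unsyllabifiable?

3

Under (C)(C)V, the unsyllabifiable consonants are /g/, /k/, /w/ (no codas are permitted; onsets may contain at most 2 consonants).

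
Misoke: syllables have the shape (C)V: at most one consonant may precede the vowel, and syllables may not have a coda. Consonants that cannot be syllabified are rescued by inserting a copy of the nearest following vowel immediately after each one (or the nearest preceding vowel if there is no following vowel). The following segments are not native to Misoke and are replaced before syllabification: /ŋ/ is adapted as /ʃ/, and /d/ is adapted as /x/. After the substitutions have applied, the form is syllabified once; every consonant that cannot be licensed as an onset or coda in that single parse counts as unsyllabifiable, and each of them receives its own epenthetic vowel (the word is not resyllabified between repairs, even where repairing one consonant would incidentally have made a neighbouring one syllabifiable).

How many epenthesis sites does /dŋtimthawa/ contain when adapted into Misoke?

4

After substitution the input is /xʃtimthawa/.
The unsyllabifiable consonants are /x/, /ʃ/, /m/, /t/; each receives one epenthetic vowel.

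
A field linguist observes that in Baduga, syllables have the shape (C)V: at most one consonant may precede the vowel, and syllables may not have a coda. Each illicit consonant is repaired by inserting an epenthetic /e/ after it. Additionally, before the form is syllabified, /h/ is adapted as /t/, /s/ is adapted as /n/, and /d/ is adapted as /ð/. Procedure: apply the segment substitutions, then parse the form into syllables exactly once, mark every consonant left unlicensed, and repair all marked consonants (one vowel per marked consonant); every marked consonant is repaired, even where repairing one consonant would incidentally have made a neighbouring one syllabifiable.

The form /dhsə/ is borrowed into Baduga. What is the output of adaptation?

ðetenə

Substitution: /d/ → /ð/, /h/ → /t/, /s/ → /n/, giving /ðtnə/.
The consonants /ð/, /t/ cannot be parsed into a legal (C)V syllable (no codas are permitted; onsets are limited to one consonant).
Inserting the epenthetic vowel yields /ð/ → /ðe/, /t/ → /te/.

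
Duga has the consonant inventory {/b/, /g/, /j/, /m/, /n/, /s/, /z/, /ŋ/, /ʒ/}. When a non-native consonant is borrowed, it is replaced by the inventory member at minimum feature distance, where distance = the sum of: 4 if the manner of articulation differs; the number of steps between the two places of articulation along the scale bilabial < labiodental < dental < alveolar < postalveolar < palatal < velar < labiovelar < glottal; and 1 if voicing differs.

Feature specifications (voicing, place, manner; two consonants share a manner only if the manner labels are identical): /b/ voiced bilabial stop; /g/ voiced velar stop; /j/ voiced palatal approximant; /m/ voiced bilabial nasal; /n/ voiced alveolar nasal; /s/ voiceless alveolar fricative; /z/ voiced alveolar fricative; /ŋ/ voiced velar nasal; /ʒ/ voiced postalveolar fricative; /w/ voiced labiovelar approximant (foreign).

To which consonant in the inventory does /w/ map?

/j/ is closest: same manner (approximant), place distance 2 (labiovelar→palatal), same voicing; total 2. Next closest is /g/ at distance 5.

j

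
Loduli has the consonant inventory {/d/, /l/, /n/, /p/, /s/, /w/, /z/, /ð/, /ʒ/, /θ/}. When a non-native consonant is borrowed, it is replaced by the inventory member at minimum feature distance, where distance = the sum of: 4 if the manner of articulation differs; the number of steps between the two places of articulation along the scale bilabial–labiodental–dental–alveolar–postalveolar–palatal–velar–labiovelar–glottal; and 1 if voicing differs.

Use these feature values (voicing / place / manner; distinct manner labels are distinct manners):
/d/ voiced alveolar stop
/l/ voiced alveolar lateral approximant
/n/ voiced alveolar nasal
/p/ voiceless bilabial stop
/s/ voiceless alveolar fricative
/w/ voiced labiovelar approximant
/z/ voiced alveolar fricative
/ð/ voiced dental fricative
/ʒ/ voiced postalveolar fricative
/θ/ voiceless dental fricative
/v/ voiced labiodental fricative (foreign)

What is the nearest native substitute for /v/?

ð

/ð/ is closest: same manner (fricative), place distance 1 (labiodental→dental), same voicing; total 1. Next closest is /z/ at distance 2.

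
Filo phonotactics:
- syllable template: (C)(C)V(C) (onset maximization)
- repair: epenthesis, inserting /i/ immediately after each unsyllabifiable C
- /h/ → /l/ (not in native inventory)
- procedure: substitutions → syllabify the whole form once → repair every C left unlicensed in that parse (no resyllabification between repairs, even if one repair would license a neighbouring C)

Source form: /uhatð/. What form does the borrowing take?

Substitution: /h/ → /l/, giving /ulatð/.
The consonants /ð/ cannot be parsed into a legal (C)(C)V(C) syllable (at most one coda consonant is licensed; onsets may contain at most 2 consonants).
Each unlicensed consonant becomes the onset of a new syllable: /ð/ → /ði/.

ulatði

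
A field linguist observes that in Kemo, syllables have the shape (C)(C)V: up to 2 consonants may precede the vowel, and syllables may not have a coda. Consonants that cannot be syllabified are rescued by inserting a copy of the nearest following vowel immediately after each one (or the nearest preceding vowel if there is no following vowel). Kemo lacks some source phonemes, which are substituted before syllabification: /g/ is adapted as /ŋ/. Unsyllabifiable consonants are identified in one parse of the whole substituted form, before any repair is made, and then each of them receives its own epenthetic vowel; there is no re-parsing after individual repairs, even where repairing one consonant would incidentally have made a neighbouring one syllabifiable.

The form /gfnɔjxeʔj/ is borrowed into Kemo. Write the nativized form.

ŋɔfnɔjxeʔeje

Substitution: /g/ → /ŋ/, giving /ŋfnɔjxeʔj/.
The consonants /ŋ/, /ʔ/, /j/ cannot be parsed into a legal (C)(C)V syllable (no codas are permitted; onsets may contain at most 2 consonants).
Each unlicensed consonant becomes the onset of a new syllable: /ŋ/ → /ŋɔ/, /ʔ/ → /ʔe/, /j/ → /je/.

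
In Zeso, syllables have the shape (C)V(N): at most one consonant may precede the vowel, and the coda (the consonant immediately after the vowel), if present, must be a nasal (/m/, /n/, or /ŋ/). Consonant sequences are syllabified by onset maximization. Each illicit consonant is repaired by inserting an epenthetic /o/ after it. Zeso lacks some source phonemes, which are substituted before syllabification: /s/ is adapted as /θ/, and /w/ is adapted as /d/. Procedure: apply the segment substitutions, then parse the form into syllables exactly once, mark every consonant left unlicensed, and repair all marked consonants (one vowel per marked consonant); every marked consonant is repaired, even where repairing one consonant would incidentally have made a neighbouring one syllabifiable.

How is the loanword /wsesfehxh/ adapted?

Substitution: /w/ → /d/, /s/ → /θ/, giving /dθeθfehxh/.
Under (C)V(N), the unsyllabifiable consonants are /d/, /θ/, /h/, /x/, /h/ (only a nasal (/m/, /n/, or /ŋ/) is licensed in coda position; onsets are limited to one consonant).
Inserting the epenthetic vowel yields /d/ → /do/, /θ/ → /θo/, /h/ → /ho/, /x/ → /xo/, /h/ → /ho/.

doθeθofehoxoho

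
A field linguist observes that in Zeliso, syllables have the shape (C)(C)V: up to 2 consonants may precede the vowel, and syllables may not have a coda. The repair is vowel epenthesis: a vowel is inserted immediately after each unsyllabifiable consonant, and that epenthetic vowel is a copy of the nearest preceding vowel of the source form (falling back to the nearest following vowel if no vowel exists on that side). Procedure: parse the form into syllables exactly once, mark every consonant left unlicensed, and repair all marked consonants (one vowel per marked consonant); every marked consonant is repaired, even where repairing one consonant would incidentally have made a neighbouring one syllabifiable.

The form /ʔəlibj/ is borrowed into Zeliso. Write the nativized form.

ʔəlibiji

Under (C)(C)V, the unsyllabifiable consonants are /b/, /j/ (no codas are permitted; onsets may contain at most 2 consonants).
Epenthesis after each stranded consonant: /b/ → /bi/, /j/ → /ji/.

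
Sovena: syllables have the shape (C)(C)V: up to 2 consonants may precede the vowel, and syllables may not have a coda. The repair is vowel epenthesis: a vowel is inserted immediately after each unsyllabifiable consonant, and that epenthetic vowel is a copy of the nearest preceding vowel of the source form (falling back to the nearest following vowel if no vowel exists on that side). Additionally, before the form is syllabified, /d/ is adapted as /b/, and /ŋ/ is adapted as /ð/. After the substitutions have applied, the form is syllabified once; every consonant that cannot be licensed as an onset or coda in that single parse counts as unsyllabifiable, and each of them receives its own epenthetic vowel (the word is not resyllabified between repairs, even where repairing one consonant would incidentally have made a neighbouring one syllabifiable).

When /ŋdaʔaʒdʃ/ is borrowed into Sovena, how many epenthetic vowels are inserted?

After substitution the input is /ðbaʔaʒbʃ/.
The unsyllabifiable consonants are /ʒ/, /b/, /ʃ/; each receives one epenthetic vowel.

3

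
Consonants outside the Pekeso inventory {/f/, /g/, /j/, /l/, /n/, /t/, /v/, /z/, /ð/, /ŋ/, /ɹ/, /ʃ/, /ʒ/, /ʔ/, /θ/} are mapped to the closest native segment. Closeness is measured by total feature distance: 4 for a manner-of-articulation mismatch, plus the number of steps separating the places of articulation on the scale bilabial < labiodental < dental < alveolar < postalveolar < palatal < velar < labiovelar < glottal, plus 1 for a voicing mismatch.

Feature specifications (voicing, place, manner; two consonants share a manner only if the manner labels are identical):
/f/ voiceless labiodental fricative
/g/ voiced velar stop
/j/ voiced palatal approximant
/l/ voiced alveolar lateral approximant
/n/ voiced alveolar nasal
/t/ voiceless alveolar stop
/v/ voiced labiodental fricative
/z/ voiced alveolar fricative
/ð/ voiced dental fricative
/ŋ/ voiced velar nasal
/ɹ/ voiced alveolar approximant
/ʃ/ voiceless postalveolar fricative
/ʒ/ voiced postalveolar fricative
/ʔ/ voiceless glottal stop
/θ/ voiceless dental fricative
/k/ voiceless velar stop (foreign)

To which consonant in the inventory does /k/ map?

g

/g/ is closest: same manner (stop), place distance 0 (velar→velar), voicing differs (+1); total 1. Next closest is /ʔ/ at distance 2.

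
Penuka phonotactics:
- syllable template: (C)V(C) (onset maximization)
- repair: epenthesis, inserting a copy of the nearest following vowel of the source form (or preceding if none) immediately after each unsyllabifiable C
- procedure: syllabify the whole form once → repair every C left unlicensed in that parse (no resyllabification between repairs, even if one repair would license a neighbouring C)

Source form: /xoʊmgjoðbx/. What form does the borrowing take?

The consonants /g/, /b/, /x/ cannot be parsed into a legal (C)V(C) syllable (at most one coda consonant is licensed; onsets are limited to one consonant).
Epenthesis after each stranded consonant: /g/ → /go/, /b/ → /bo/, /x/ → /xo/.

xoʊmgojoðboxo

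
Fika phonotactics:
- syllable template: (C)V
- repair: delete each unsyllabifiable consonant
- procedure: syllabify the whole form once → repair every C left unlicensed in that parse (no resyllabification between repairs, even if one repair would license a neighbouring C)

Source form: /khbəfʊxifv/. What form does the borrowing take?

The consonants /k/, /h/, /f/, /v/ cannot be parsed into a legal (C)V syllable (no codas are permitted; onsets are limited to one consonant).
Deletion applies to /k/, /h/, /f/, /v/.

bəfʊxi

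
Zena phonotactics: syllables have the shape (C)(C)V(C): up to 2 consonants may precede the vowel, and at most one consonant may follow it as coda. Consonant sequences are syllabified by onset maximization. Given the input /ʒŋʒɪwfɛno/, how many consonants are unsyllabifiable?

Under (C)(C)V(C), the unsyllabifiable consonants are /ʒ/ (at most one coda consonant is licensed; onsets may contain at most 2 consonants).

1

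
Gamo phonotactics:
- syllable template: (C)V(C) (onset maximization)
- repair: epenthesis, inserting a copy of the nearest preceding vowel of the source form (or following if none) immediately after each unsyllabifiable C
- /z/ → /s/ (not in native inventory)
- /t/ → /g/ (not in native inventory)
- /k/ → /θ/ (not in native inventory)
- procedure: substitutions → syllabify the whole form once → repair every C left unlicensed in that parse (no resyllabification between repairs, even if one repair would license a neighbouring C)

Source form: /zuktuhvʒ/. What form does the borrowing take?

Substitution: /z/ → /s/, /k/ → /θ/, /t/ → /g/, giving /suθguhvʒ/.
The consonants /v/, /ʒ/ cannot be parsed into a legal (C)V(C) syllable (at most one coda consonant is licensed; onsets are limited to one consonant).
Each unlicensed consonant becomes the onset of a new syllable: /v/ → /vu/, /ʒ/ → /ʒu/.

suθguhvuʒu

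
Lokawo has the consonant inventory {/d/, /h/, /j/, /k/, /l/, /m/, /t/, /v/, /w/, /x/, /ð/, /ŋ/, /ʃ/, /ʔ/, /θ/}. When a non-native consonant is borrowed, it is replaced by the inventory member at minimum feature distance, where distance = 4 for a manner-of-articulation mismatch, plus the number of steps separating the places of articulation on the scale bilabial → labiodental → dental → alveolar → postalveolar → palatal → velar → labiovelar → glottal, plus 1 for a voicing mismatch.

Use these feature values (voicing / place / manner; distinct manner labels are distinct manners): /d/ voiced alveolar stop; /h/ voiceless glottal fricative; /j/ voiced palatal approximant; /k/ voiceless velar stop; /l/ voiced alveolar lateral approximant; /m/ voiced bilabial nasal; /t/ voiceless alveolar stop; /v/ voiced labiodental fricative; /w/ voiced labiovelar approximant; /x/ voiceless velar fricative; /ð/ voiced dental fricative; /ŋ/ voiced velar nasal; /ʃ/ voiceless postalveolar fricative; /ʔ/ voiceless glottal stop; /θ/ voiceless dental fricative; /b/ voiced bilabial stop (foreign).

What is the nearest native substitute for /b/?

d

/d/ is closest: same manner (stop), place distance 3 (bilabial→alveolar), same voicing; total 3. Next closest is /m/ at distance 4.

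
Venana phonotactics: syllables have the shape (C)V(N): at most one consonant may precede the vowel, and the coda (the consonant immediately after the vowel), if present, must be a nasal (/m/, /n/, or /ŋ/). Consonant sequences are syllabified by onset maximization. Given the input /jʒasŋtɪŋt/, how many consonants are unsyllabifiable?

Syllabifying with onset maximization leaves /j/, /s/, /ŋ/, /t/ stranded (only a nasal (/m/, /n/, or /ŋ/) is licensed in coda position; onsets are limited to one consonant).

4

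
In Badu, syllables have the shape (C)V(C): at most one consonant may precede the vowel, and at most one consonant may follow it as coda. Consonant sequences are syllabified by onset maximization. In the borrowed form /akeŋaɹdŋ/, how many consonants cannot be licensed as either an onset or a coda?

Under (C)V(C), the unsyllabifiable consonants are /d/, /ŋ/ (at most one coda consonant is licensed; onsets are limited to one consonant).

2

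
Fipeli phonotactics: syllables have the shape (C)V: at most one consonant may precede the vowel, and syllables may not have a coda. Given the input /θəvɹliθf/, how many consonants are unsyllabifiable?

Syllabifying with onset maximization leaves /v/, /ɹ/, /θ/, /f/ stranded (no codas are permitted; onsets are limited to one consonant).

4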